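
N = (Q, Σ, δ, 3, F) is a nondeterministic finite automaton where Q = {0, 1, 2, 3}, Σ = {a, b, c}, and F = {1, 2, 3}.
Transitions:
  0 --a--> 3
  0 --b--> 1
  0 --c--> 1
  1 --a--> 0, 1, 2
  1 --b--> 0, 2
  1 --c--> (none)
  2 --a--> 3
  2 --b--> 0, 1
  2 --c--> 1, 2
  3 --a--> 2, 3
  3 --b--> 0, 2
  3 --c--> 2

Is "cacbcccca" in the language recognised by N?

Start: {3}
read c: {2}
read a: {3}
read c: {2}
read b: {0, 1}
read c: {1}
read c: {}
The reachable set is empty and stays empty for the remaining 3 symbols.
Reachable ∩ accepting = {} — empty.

rejected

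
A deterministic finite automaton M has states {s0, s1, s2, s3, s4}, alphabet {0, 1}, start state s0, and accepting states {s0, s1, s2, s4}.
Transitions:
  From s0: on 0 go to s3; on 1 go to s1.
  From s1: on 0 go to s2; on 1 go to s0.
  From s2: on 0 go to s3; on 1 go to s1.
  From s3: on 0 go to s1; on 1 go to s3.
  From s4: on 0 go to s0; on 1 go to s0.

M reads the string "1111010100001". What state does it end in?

s0 --1--> s1
s1 --1--> s0
s0 --1--> s1
s1 --1--> s0
s0 --0--> s3
s3 --1--> s3
s3 --0--> s1
s1 --1--> s0
s0 --0--> s3
s3 --0--> s1
s1 --0--> s2
s2 --0--> s3
s3 --1--> s3

s3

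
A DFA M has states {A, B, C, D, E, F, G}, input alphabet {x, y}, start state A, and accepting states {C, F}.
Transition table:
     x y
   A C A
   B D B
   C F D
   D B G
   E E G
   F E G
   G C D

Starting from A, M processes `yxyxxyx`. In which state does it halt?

C

A --y--> A
A --x--> C
C --y--> D
D --x--> B
B --x--> D
D --y--> G
G --x--> C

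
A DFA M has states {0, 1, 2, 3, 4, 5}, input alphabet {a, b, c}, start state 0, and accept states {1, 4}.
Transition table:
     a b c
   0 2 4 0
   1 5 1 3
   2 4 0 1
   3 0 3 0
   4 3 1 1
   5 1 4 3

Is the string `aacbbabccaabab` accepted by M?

0 --a--> 2
2 --a--> 4
4 --c--> 1
1 --b--> 1
1 --b--> 1
1 --a--> 5
5 --b--> 4
4 --c--> 1
1 --c--> 3
3 --a--> 0
0 --a--> 2
2 --b--> 0
0 --a--> 2
2 --b--> 0
End in state 0, which is not an accepting state.

rejected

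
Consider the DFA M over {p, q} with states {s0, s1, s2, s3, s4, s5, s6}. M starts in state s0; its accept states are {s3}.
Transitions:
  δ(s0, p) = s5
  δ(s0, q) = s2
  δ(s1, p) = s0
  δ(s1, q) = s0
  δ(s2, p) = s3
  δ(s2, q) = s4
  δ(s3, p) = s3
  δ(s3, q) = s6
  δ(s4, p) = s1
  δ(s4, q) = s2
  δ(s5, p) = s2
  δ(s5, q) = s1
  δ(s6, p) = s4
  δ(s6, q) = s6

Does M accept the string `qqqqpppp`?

s0 --q--> s2
s2 --q--> s4
s4 --q--> s2
s2 --q--> s4
s4 --p--> s1
s1 --p--> s0
s0 --p--> s5
s5 --p--> s2
End in state s2, which is not an accepting state.

rejected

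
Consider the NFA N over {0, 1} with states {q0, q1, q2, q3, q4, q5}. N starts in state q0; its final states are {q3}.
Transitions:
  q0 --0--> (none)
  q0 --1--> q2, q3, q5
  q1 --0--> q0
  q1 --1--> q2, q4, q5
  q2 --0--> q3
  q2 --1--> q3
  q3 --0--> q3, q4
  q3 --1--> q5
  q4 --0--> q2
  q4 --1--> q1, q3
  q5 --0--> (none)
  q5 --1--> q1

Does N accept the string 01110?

Start: {q0}
read 0: {}
The reachable set is empty and stays empty for the remaining 4 symbols.
Reachable ∩ accepting = {} — empty.

rejected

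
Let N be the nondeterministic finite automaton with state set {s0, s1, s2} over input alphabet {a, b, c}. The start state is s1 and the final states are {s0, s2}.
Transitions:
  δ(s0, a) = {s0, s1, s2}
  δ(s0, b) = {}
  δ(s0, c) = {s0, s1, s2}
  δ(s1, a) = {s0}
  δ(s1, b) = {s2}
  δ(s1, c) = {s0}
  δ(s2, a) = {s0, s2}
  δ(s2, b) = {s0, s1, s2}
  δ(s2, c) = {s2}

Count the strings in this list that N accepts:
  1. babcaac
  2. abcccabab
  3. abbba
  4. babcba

babcaac: accepted
abcccabab: rejected
abbba: rejected
babcba: accepted

2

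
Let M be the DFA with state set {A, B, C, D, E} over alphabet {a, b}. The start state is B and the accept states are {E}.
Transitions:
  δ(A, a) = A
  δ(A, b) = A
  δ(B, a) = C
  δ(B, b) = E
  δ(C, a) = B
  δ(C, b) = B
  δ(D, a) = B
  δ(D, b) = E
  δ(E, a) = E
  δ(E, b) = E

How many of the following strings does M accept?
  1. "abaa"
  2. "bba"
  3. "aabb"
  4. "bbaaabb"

3

"abaa": rejected
"bba": accepted
"aabb": accepted
"bbaaabb": accepted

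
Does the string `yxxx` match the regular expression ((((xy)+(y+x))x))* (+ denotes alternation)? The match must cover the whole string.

Split into 2 pieces yx · xx; each matches (((xy)+(y+x))x).

yes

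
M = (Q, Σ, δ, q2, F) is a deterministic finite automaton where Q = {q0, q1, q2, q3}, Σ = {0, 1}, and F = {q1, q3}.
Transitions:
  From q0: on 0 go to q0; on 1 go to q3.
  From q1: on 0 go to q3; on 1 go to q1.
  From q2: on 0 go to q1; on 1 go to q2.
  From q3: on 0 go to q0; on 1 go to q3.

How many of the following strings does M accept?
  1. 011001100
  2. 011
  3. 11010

2

011001100: rejected
011: accepted
11010: accepted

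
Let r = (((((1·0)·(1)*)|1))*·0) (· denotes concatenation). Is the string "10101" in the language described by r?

No split of 10101 into u·v has ((((1·0)·(1)*)|1))* matching u and 0 matching v.

no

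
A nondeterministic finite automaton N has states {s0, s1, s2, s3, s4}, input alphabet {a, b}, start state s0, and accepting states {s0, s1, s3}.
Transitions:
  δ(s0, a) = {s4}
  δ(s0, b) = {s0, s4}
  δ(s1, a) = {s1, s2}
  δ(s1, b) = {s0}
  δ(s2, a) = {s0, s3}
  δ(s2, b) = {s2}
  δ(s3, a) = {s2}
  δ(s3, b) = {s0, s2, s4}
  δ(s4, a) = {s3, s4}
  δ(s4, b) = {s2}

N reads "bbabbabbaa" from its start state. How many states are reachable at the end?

Start: {s0}
read b: {s0, s4}
read b: {s0, s2, s4}
read a: {s0, s3, s4}
read b: {s0, s2, s4}
read b: {s0, s2, s4}
read a: {s0, s3, s4}
read b: {s0, s2, s4}
read b: {s0, s2, s4}
read a: {s0, s3, s4}
read a: {s2, s3, s4}
Final reachable set {s2, s3, s4} has 3 states.

3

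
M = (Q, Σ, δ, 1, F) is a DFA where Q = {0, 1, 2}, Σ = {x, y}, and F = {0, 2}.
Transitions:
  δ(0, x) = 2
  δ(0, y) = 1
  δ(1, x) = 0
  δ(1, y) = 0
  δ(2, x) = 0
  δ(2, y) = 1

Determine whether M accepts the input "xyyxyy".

accepted

1 --x--> 0
0 --y--> 1
1 --y--> 0
0 --x--> 2
2 --y--> 1
1 --y--> 0
End in state 0, which is an accepting state.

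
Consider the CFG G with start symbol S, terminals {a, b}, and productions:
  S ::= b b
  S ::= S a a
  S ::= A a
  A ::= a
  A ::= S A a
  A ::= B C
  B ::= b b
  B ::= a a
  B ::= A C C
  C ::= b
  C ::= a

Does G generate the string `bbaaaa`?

S ⇒ Saa ⇒ Aaaa ⇒ BCaaa ⇒ bbCaaa ⇒ bbaaaa

yes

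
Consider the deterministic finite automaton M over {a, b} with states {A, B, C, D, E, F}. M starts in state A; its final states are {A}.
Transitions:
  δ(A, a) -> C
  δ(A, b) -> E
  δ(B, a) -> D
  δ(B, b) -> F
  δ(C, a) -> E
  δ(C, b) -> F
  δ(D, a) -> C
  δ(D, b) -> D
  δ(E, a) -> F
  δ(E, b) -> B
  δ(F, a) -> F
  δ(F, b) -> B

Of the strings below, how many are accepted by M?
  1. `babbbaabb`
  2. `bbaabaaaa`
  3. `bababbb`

0

`babbbaabb`: rejected
`bbaabaaaa`: rejected
`bababbb`: rejected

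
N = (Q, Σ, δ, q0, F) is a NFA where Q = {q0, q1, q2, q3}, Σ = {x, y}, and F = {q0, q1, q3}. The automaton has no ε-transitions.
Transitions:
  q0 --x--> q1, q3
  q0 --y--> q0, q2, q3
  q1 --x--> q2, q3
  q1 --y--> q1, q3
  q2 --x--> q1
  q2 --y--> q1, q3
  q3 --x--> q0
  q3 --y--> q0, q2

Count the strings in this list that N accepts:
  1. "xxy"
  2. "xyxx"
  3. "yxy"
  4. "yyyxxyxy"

"xxy": accepted
"xyxx": accepted
"yxy": accepted
"yyyxxyxy": accepted

4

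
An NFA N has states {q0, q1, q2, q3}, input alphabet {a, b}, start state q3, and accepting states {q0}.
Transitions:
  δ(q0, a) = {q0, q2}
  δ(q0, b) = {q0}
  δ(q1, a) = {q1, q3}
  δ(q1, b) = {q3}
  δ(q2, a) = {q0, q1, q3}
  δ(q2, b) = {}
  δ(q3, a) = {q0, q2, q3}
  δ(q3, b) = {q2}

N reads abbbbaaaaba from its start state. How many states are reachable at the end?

4

Start: {q3}
read a: {q0, q2, q3}
read b: {q0, q2}
read b: {q0}
read b: {q0}
read b: {q0}
read a: {q0, q2}
read a: {q0, q1, q2, q3}
read a: {q0, q1, q2, q3}
read a: {q0, q1, q2, q3}
read b: {q0, q2, q3}
read a: {q0, q1, q2, q3}
Final reachable set {q0, q1, q2, q3} has 4 states.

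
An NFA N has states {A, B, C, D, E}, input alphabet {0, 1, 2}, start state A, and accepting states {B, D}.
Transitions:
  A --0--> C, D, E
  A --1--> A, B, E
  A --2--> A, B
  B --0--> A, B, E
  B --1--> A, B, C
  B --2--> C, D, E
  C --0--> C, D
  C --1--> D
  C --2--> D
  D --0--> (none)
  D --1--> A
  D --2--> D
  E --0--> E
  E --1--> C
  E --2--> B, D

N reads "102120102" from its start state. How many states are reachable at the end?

5

Start: {A}
read 1: {A, B, E}
read 0: {A, B, C, D, E}
read 2: {A, B, C, D, E}
read 1: {A, B, C, D, E}
read 2: {A, B, C, D, E}
read 0: {A, B, C, D, E}
read 1: {A, B, C, D, E}
read 0: {A, B, C, D, E}
read 2: {A, B, C, D, E}
Final reachable set {A, B, C, D, E} has 5 states.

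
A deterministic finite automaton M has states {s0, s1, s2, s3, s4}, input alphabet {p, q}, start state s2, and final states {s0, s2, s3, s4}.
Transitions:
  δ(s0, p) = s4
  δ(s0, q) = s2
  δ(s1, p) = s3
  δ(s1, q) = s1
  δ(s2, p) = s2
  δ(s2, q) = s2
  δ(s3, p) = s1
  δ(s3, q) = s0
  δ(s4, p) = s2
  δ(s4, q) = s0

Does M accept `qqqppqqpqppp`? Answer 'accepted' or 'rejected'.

s2 --q--> s2
s2 --q--> s2
s2 --q--> s2
s2 --p--> s2
s2 --p--> s2
s2 --q--> s2
s2 --q--> s2
s2 --p--> s2
s2 --q--> s2
s2 --p--> s2
s2 --p--> s2
s2 --p--> s2
End in state s2, which is an accepting state.

accepted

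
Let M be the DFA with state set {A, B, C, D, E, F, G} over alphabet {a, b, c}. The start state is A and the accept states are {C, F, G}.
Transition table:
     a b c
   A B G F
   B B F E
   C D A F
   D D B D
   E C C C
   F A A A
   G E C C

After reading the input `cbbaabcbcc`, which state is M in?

A --c--> F
F --b--> A
A --b--> G
G --a--> E
E --a--> C
C --b--> A
A --c--> F
F --b--> A
A --c--> F
F --c--> A

A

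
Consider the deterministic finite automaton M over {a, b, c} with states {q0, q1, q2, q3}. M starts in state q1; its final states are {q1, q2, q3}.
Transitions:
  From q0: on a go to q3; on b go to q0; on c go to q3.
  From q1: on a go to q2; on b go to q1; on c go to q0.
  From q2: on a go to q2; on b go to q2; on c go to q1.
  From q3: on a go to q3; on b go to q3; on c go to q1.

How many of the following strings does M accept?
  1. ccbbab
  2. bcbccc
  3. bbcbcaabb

2

ccbbab: accepted
bcbccc: rejected
bbcbcaabb: accepted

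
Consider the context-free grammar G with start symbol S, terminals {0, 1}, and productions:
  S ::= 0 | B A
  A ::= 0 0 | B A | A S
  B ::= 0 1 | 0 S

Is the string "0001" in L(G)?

no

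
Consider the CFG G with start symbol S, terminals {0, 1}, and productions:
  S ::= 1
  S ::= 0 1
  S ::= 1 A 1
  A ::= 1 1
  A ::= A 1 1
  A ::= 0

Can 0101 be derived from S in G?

no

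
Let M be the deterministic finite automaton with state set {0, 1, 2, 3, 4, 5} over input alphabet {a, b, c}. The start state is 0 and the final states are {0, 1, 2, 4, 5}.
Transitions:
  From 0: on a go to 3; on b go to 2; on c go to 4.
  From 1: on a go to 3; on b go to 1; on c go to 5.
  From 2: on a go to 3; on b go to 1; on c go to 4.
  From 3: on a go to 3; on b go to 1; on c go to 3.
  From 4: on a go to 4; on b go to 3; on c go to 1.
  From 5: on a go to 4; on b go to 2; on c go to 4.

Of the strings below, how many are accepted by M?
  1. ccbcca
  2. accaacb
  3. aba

2

ccbcca: accepted
accaacb: accepted
aba: rejected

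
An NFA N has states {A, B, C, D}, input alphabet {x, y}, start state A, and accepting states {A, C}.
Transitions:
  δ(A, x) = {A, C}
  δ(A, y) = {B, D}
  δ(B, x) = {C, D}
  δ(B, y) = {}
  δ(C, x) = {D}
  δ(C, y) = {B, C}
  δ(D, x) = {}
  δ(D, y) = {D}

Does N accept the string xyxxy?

rejected

Start: {A}
read x: {A, C}
read y: {B, C, D}
read x: {C, D}
read x: {D}
read y: {D}
Reachable ∩ accepting = {} — empty.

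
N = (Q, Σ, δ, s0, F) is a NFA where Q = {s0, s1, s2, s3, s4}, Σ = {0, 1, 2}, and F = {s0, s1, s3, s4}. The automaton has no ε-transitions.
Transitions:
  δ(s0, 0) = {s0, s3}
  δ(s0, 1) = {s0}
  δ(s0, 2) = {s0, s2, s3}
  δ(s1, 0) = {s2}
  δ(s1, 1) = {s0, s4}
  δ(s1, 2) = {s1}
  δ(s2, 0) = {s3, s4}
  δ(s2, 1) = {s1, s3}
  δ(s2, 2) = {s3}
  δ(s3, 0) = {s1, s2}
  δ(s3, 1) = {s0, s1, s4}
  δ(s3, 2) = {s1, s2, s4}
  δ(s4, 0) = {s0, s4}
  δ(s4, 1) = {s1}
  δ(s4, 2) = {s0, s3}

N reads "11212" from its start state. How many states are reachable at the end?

Start: {s0}
read 1: {s0}
read 1: {s0}
read 2: {s0, s2, s3}
read 1: {s0, s1, s3, s4}
read 2: {s0, s1, s2, s3, s4}
Final reachable set {s0, s1, s2, s3, s4} has 5 states.

5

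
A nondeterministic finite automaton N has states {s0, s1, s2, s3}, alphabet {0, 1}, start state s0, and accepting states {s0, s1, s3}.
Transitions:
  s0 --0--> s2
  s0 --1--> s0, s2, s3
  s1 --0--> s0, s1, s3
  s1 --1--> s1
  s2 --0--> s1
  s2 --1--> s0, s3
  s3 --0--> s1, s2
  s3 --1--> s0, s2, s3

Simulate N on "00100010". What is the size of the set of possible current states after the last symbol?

Start: {s0}
read 0: {s2}
read 0: {s1}
read 1: {s1}
read 0: {s0, s1, s3}
read 0: {s0, s1, s2, s3}
read 0: {s0, s1, s2, s3}
read 1: {s0, s1, s2, s3}
read 0: {s0, s1, s2, s3}
Final reachable set {s0, s1, s2, s3} has 4 states.

4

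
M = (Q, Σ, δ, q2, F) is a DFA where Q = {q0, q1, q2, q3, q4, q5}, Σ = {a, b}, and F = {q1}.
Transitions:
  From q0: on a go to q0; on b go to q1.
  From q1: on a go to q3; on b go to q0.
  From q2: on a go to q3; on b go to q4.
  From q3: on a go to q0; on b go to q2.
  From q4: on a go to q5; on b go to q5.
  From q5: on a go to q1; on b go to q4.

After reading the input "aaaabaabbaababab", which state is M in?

q2 --a--> q3
q3 --a--> q0
q0 --a--> q0
q0 --a--> q0
q0 --b--> q1
q1 --a--> q3
q3 --a--> q0
q0 --b--> q1
q1 --b--> q0
q0 --a--> q0
q0 --a--> q0
q0 --b--> q1
q1 --a--> q3
q3 --b--> q2
q2 --a--> q3
q3 --b--> q2

q2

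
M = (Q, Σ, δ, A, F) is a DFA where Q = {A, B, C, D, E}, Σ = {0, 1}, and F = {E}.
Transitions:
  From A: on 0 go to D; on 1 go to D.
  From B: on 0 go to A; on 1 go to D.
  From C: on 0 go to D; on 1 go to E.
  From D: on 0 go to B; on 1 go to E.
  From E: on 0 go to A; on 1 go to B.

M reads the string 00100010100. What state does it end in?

A

A --0--> D
D --0--> B
B --1--> D
D --0--> B
B --0--> A
A --0--> D
D --1--> E
E --0--> A
A --1--> D
D --0--> B
B --0--> A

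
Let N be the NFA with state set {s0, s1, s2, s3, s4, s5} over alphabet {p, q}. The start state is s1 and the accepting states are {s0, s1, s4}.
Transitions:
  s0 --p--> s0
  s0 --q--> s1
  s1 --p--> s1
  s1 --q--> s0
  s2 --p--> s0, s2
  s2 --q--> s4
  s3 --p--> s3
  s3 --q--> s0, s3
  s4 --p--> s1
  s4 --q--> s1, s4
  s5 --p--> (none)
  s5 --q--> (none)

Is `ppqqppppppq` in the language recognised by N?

Start: {s1}
read p: {s1}
read p: {s1}
read q: {s0}
read q: {s1}
read p: {s1}
read p: {s1}
read p: {s1}
read p: {s1}
read p: {s1}
read p: {s1}
read q: {s0}
Reachable ∩ accepting = {s0} — nonempty.

accepted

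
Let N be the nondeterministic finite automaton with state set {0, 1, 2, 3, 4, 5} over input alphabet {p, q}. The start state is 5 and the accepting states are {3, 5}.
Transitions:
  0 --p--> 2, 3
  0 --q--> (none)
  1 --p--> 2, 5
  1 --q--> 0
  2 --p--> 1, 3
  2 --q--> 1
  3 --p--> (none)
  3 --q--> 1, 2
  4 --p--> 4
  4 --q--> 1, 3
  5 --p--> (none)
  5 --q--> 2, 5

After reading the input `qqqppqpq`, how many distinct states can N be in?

4

Start: {5}
read q: {2, 5}
read q: {1, 2, 5}
read q: {0, 1, 2, 5}
read p: {1, 2, 3, 5}
read p: {1, 2, 3, 5}
read q: {0, 1, 2, 5}
read p: {1, 2, 3, 5}
read q: {0, 1, 2, 5}
Final reachable set {0, 1, 2, 5} has 4 states.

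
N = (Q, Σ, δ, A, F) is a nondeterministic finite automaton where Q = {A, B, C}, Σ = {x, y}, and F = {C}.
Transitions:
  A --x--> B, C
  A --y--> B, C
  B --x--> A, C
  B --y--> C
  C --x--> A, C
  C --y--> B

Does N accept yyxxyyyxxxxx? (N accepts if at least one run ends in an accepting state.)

accepted

Start: {A}
read y: {B, C}
read y: {B, C}
read x: {A, C}
read x: {A, B, C}
read y: {B, C}
read y: {B, C}
read y: {B, C}
read x: {A, C}
read x: {A, B, C}
read x: {A, B, C}
read x: {A, B, C}
read x: {A, B, C}
Reachable ∩ accepting = {C} — nonempty.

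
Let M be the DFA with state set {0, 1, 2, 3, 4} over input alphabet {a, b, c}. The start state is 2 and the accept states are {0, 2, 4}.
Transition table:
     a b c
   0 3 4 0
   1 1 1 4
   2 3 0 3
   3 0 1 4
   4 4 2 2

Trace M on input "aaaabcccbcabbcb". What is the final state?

2 --a--> 3
3 --a--> 0
0 --a--> 3
3 --a--> 0
0 --b--> 4
4 --c--> 2
2 --c--> 3
3 --c--> 4
4 --b--> 2
2 --c--> 3
3 --a--> 0
0 --b--> 4
4 --b--> 2
2 --c--> 3
3 --b--> 1

1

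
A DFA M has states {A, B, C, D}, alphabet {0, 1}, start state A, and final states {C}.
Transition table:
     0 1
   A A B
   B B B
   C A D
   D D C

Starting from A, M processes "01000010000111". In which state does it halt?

B

A --0--> A
A --1--> B
B --0--> B
B --0--> B
B --0--> B
B --0--> B
B --1--> B
B --0--> B
B --0--> B
B --0--> B
B --0--> B
B --1--> B
B --1--> B
B --1--> B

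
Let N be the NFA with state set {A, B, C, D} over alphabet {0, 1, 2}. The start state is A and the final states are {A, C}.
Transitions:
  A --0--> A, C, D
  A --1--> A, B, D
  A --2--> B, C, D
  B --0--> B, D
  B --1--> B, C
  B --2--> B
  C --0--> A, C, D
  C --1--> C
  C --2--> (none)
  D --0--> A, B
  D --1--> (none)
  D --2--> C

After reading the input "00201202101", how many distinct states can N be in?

Start: {A}
read 0: {A, C, D}
read 0: {A, B, C, D}
read 2: {B, C, D}
read 0: {A, B, C, D}
read 1: {A, B, C, D}
read 2: {B, C, D}
read 0: {A, B, C, D}
read 2: {B, C, D}
read 1: {B, C}
read 0: {A, B, C, D}
read 1: {A, B, C, D}
Final reachable set {A, B, C, D} has 4 states.

4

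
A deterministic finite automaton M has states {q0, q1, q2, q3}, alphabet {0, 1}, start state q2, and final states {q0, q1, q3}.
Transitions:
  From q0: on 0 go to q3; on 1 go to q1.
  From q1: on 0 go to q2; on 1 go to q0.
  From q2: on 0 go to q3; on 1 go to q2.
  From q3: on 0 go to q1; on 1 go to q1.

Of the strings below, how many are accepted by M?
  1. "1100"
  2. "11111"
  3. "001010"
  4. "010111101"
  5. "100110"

"1100": accepted
"11111": rejected
"001010": rejected
"010111101": accepted
"100110": rejected

2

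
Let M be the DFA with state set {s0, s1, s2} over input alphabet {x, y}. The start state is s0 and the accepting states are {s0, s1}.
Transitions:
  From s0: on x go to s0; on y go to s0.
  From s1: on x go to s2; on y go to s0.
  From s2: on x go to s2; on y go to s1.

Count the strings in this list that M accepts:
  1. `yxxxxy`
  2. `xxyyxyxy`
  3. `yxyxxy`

`yxxxxy`: accepted
`xxyyxyxy`: accepted
`yxyxxy`: accepted

3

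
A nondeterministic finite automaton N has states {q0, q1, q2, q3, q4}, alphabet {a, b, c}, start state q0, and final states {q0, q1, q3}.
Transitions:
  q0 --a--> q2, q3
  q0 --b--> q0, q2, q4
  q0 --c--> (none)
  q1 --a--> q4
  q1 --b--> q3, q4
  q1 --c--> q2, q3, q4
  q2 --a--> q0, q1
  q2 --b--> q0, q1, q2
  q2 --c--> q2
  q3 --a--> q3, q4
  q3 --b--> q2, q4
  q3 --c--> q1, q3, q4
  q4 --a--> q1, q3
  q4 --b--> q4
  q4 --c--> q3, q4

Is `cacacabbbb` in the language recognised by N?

Start: {q0}
read c: {}
The reachable set is empty and stays empty for the remaining 9 symbols.
Reachable ∩ accepting = {} — empty.

rejected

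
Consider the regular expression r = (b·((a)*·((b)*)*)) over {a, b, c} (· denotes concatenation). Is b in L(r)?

Split as b·ε: b matches b and ((a)*·((b)*)*) matches ε.

yes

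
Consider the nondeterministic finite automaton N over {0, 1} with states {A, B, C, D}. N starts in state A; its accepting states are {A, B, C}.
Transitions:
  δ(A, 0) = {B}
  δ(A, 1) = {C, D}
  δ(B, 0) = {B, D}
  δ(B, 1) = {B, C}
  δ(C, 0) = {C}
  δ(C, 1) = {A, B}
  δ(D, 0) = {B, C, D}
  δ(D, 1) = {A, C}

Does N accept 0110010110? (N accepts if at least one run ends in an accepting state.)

Start: {A}
read 0: {B}
read 1: {B, C}
read 1: {A, B, C}
read 0: {B, C, D}
read 0: {B, C, D}
read 1: {A, B, C}
read 0: {B, C, D}
read 1: {A, B, C}
read 1: {A, B, C, D}
read 0: {B, C, D}
Reachable ∩ accepting = {B, C} — nonempty.

accepted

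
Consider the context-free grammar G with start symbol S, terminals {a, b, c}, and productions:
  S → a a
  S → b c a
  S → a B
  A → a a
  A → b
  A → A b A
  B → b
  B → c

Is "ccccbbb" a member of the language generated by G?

no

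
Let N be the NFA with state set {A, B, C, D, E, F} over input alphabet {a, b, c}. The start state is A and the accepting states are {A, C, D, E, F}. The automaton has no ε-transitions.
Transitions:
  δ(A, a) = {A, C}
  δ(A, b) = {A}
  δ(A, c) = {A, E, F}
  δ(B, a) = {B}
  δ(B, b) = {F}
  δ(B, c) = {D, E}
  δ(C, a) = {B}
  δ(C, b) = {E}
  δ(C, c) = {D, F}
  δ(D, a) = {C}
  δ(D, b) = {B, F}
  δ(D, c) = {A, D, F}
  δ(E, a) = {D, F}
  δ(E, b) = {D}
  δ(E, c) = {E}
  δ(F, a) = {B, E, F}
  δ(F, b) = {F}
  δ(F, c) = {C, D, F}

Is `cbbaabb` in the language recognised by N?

Start: {A}
read c: {A, E, F}
read b: {A, D, F}
read b: {A, B, F}
read a: {A, B, C, E, F}
read a: {A, B, C, D, E, F}
read b: {A, B, D, E, F}
read b: {A, B, D, F}
Reachable ∩ accepting = {A, D, F} — nonempty.

accepted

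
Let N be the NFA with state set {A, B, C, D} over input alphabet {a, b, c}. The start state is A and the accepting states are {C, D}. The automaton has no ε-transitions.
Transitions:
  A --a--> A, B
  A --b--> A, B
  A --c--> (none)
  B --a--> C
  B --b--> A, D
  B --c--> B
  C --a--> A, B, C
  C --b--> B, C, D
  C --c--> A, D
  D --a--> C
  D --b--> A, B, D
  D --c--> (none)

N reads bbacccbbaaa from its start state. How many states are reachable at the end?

Start: {A}
read b: {A, B}
read b: {A, B, D}
read a: {A, B, C}
read c: {A, B, D}
read c: {B}
read c: {B}
read b: {A, D}
read b: {A, B, D}
read a: {A, B, C}
read a: {A, B, C}
read a: {A, B, C}
Final reachable set {A, B, C} has 3 states.

3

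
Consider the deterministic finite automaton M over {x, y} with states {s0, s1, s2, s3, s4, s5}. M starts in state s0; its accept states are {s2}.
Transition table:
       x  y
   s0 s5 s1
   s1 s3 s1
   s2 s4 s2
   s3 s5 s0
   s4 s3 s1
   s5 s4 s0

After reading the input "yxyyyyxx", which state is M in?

s5

s0 --y--> s1
s1 --x--> s3
s3 --y--> s0
s0 --y--> s1
s1 --y--> s1
s1 --y--> s1
s1 --x--> s3
s3 --x--> s5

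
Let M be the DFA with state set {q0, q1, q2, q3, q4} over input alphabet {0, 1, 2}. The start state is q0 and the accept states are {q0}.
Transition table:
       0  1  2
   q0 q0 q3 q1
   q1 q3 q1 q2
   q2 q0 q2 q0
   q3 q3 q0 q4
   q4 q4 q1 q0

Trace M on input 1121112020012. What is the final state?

q1

q0 --1--> q3
q3 --1--> q0
q0 --2--> q1
q1 --1--> q1
q1 --1--> q1
q1 --1--> q1
q1 --2--> q2
q2 --0--> q0
q0 --2--> q1
q1 --0--> q3
q3 --0--> q3
q3 --1--> q0
q0 --2--> q1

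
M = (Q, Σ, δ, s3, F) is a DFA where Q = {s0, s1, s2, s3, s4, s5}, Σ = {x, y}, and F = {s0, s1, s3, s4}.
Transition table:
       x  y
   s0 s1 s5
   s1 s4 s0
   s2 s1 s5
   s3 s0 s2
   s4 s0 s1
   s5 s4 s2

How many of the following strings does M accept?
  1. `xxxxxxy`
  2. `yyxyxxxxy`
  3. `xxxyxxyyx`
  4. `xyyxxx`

`xxxxxxy`: accepted
`yyxyxxxxy`: accepted
`xxxyxxyyx`: accepted
`xyyxxx`: accepted

4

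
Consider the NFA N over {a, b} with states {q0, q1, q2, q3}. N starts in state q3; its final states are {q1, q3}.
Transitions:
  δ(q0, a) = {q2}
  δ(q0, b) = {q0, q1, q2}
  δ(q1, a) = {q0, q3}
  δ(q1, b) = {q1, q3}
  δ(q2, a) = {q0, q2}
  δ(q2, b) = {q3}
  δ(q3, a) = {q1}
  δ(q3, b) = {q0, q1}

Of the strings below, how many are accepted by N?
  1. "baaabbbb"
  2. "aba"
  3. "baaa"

"baaabbbb": accepted
"aba": accepted
"baaa": accepted

3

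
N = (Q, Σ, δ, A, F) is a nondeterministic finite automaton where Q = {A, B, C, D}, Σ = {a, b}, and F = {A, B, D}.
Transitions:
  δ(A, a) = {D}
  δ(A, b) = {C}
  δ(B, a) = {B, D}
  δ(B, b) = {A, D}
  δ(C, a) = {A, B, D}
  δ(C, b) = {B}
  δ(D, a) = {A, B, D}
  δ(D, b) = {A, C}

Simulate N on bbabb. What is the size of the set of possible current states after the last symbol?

3

Start: {A}
read b: {C}
read b: {B}
read a: {B, D}
read b: {A, C, D}
read b: {A, B, C}
Final reachable set {A, B, C} has 3 states.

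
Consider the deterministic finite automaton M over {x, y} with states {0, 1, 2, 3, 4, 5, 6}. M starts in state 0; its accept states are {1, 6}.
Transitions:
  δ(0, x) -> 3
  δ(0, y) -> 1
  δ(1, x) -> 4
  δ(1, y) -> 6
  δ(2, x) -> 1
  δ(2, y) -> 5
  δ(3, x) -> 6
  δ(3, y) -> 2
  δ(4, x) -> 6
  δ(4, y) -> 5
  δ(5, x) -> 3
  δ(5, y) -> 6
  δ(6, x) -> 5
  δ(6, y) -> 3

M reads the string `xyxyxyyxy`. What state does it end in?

3

0 --x--> 3
3 --y--> 2
2 --x--> 1
1 --y--> 6
6 --x--> 5
5 --y--> 6
6 --y--> 3
3 --x--> 6
6 --y--> 3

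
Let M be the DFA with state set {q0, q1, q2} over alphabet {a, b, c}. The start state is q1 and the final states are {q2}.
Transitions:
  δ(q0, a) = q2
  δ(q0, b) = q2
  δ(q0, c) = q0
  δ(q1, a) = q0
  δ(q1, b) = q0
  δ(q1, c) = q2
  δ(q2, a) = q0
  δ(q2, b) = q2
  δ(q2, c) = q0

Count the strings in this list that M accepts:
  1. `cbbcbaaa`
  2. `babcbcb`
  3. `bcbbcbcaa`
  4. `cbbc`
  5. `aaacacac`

1

`cbbcbaaa`: rejected
`babcbcb`: accepted
`bcbbcbcaa`: rejected
`cbbc`: rejected
`aaacacac`: rejected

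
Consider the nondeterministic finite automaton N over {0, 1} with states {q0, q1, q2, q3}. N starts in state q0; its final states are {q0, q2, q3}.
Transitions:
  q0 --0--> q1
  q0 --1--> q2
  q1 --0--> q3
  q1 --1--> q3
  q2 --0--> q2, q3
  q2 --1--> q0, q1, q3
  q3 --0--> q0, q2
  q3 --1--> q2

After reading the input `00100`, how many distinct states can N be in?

Start: {q0}
read 0: {q1}
read 0: {q3}
read 1: {q2}
read 0: {q2, q3}
read 0: {q0, q2, q3}
Final reachable set {q0, q2, q3} has 3 states.

3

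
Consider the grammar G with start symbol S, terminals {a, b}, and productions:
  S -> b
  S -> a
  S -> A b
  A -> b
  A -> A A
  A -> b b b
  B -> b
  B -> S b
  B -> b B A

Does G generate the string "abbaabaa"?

no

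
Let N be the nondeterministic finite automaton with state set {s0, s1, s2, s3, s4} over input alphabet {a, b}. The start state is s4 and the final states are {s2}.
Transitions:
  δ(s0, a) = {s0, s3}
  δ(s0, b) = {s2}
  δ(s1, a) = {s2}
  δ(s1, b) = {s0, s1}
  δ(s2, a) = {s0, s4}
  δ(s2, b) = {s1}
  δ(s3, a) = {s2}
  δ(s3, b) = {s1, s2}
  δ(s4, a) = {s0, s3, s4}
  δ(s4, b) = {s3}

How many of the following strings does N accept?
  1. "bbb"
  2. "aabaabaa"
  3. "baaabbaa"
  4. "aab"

2

"bbb": rejected
"aabaabaa": rejected
"baaabbaa": accepted
"aab": accepted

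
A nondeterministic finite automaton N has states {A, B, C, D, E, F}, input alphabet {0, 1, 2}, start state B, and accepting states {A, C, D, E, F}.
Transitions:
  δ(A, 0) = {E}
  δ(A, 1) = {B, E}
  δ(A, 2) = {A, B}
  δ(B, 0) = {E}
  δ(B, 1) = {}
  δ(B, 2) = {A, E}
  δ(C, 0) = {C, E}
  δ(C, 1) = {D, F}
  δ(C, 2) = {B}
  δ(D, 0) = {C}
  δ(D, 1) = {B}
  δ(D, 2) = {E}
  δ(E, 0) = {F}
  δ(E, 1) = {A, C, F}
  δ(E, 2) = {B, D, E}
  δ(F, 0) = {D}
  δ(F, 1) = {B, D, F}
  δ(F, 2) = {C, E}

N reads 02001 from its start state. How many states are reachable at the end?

Start: {B}
read 0: {E}
read 2: {B, D, E}
read 0: {C, E, F}
read 0: {C, D, E, F}
read 1: {A, B, C, D, F}
Final reachable set {A, B, C, D, F} has 5 states.

5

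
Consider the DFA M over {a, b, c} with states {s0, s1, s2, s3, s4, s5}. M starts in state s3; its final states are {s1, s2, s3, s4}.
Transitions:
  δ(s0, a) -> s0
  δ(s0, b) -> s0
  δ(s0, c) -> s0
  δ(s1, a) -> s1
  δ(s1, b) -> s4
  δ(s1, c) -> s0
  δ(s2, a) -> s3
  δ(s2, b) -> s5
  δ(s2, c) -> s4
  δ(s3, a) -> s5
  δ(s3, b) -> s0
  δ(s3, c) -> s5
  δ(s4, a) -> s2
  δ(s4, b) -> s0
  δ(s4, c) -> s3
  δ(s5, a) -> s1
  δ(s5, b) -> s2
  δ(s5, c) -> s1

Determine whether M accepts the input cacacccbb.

s3 --c--> s5
s5 --a--> s1
s1 --c--> s0
s0 --a--> s0
s0 --c--> s0
s0 --c--> s0
s0 --c--> s0
s0 --b--> s0
s0 --b--> s0
End in state s0, which is not an accepting state.

rejected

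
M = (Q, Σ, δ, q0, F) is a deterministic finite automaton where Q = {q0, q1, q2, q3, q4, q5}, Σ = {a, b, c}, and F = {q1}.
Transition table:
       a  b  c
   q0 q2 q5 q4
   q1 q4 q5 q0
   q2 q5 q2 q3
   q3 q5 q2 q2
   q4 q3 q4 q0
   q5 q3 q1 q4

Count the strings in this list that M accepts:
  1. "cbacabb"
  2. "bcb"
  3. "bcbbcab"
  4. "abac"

0

"cbacabb": rejected
"bcb": rejected
"bcbbcab": rejected
"abac": rejected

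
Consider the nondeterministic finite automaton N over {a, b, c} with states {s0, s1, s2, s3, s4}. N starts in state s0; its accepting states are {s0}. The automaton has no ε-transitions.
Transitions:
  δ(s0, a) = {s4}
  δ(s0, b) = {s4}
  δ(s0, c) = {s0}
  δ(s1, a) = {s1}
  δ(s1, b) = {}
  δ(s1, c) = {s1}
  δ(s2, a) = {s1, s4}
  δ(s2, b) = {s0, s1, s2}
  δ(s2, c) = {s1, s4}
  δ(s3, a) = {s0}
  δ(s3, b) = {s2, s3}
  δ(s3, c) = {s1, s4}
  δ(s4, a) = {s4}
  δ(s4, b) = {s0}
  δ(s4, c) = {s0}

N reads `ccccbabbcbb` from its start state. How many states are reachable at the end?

1

Start: {s0}
read c: {s0}
read c: {s0}
read c: {s0}
read c: {s0}
read b: {s4}
read a: {s4}
read b: {s0}
read b: {s4}
read c: {s0}
read b: {s4}
read b: {s0}
Final reachable set {s0} has 1 state.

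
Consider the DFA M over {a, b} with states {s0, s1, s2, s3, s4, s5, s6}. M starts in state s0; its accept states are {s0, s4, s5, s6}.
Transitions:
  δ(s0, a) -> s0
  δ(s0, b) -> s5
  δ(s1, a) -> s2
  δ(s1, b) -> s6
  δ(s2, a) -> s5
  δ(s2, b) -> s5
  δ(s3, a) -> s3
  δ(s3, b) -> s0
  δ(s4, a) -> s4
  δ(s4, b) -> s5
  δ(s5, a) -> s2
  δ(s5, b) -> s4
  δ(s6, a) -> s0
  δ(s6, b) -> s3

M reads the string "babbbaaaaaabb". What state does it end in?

s0 --b--> s5
s5 --a--> s2
s2 --b--> s5
s5 --b--> s4
s4 --b--> s5
s5 --a--> s2
s2 --a--> s5
s5 --a--> s2
s2 --a--> s5
s5 --a--> s2
s2 --a--> s5
s5 --b--> s4
s4 --b--> s5

s5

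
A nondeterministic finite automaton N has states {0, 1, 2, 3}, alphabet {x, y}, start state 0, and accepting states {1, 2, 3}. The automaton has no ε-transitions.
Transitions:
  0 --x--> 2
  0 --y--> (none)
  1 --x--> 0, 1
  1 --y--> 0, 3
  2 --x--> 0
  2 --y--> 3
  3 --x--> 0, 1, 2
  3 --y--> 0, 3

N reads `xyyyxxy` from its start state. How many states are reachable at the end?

Start: {0}
read x: {2}
read y: {3}
read y: {0, 3}
read y: {0, 3}
read x: {0, 1, 2}
read x: {0, 1, 2}
read y: {0, 3}
Final reachable set {0, 3} has 2 states.

2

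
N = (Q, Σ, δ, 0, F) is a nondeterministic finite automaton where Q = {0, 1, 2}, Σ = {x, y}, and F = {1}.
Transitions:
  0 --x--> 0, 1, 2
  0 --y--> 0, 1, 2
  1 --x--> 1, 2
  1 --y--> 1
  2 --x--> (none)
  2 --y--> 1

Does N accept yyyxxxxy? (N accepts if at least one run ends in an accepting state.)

accepted

Start: {0}
read y: {0, 1, 2}
read y: {0, 1, 2}
read y: {0, 1, 2}
read x: {0, 1, 2}
read x: {0, 1, 2}
read x: {0, 1, 2}
read x: {0, 1, 2}
read y: {0, 1, 2}
Reachable ∩ accepting = {1} — nonempty.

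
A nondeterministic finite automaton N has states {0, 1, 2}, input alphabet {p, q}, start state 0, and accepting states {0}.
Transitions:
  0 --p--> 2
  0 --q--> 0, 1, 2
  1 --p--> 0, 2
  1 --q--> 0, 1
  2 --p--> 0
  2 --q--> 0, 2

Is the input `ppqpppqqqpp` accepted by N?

accepted

Start: {0}
read p: {2}
read p: {0}
read q: {0, 1, 2}
read p: {0, 2}
read p: {0, 2}
read p: {0, 2}
read q: {0, 1, 2}
read q: {0, 1, 2}
read q: {0, 1, 2}
read p: {0, 2}
read p: {0, 2}
Reachable ∩ accepting = {0} — nonempty.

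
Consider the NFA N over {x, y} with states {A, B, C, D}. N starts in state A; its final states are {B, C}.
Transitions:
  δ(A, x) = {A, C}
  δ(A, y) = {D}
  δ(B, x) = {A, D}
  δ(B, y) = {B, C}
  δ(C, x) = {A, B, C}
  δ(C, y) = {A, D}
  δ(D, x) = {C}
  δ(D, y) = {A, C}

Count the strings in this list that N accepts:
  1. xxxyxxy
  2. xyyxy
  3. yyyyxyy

xxxyxxy: accepted
xyyxy: accepted
yyyyxyy: accepted

3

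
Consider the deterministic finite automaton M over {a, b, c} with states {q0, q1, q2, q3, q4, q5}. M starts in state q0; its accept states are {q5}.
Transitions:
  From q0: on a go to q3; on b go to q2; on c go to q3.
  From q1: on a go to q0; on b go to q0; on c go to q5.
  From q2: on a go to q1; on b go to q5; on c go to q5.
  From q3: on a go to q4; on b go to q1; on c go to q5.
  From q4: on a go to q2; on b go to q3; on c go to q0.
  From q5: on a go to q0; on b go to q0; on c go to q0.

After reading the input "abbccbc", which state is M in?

q3

q0 --a--> q3
q3 --b--> q1
q1 --b--> q0
q0 --c--> q3
q3 --c--> q5
q5 --b--> q0
q0 --c--> q3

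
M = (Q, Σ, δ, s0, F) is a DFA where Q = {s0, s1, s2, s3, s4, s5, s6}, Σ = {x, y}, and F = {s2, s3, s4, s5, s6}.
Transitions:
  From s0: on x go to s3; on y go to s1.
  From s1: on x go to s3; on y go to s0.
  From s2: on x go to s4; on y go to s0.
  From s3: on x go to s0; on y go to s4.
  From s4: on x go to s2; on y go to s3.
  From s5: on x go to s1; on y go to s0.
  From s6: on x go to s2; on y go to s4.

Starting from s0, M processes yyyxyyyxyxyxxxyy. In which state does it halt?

s0 --y--> s1
s1 --y--> s0
s0 --y--> s1
s1 --x--> s3
s3 --y--> s4
s4 --y--> s3
s3 --y--> s4
s4 --x--> s2
s2 --y--> s0
s0 --x--> s3
s3 --y--> s4
s4 --x--> s2
s2 --x--> s4
s4 --x--> s2
s2 --y--> s0
s0 --y--> s1

s1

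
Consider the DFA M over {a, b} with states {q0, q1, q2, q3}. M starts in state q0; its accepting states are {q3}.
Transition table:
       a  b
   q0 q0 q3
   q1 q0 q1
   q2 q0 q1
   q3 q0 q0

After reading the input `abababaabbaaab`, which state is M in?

q0 --a--> q0
q0 --b--> q3
q3 --a--> q0
q0 --b--> q3
q3 --a--> q0
q0 --b--> q3
q3 --a--> q0
q0 --a--> q0
q0 --b--> q3
q3 --b--> q0
q0 --a--> q0
q0 --a--> q0
q0 --a--> q0
q0 --b--> q3

q3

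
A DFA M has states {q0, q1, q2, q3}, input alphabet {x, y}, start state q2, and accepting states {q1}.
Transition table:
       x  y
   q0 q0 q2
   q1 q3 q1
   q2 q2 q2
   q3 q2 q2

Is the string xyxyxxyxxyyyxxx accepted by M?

q2 --x--> q2
q2 --y--> q2
q2 --x--> q2
q2 --y--> q2
q2 --x--> q2
q2 --x--> q2
q2 --y--> q2
q2 --x--> q2
q2 --x--> q2
q2 --y--> q2
q2 --y--> q2
q2 --y--> q2
q2 --x--> q2
q2 --x--> q2
q2 --x--> q2
End in state q2, which is not an accepting state.

rejected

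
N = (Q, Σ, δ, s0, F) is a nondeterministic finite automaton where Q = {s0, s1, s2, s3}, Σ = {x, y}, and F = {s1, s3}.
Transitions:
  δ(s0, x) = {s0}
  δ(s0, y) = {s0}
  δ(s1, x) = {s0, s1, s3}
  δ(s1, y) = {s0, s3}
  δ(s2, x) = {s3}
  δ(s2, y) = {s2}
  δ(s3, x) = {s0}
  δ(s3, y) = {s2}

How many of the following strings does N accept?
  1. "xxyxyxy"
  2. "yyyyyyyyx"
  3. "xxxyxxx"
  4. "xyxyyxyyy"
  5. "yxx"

0

"xxyxyxy": rejected
"yyyyyyyyx": rejected
"xxxyxxx": rejected
"xyxyyxyyy": rejected
"yxx": rejected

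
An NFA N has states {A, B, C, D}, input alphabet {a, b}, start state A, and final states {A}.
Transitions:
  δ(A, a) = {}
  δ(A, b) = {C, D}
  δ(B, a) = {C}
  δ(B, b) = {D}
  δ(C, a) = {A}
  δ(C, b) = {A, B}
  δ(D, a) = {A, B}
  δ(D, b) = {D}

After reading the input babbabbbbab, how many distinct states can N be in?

4

Start: {A}
read b: {C, D}
read a: {A, B}
read b: {C, D}
read b: {A, B, D}
read a: {A, B, C}
read b: {A, B, C, D}
read b: {A, B, C, D}
read b: {A, B, C, D}
read b: {A, B, C, D}
read a: {A, B, C}
read b: {A, B, C, D}
Final reachable set {A, B, C, D} has 4 states.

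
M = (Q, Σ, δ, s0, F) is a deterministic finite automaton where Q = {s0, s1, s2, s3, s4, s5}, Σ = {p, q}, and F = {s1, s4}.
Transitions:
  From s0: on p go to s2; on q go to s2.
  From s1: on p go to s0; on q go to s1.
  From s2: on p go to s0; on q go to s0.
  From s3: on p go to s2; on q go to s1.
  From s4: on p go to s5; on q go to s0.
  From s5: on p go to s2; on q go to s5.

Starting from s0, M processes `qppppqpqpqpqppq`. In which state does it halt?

s0 --q--> s2
s2 --p--> s0
s0 --p--> s2
s2 --p--> s0
s0 --p--> s2
s2 --q--> s0
s0 --p--> s2
s2 --q--> s0
s0 --p--> s2
s2 --q--> s0
s0 --p--> s2
s2 --q--> s0
s0 --p--> s2
s2 --p--> s0
s0 --q--> s2

s2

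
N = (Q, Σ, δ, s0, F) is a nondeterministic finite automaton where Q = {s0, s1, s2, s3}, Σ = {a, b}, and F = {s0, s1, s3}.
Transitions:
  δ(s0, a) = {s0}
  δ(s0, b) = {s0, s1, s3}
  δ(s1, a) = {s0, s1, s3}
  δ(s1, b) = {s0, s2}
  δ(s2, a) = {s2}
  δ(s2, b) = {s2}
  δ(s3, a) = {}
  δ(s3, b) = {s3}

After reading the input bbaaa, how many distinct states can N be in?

Start: {s0}
read b: {s0, s1, s3}
read b: {s0, s1, s2, s3}
read a: {s0, s1, s2, s3}
read a: {s0, s1, s2, s3}
read a: {s0, s1, s2, s3}
Final reachable set {s0, s1, s2, s3} has 4 states.

4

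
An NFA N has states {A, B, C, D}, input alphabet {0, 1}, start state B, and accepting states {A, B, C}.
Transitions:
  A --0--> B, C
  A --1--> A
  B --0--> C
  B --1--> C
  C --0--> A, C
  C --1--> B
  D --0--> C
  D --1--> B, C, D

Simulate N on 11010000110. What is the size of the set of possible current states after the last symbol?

Start: {B}
read 1: {C}
read 1: {B}
read 0: {C}
read 1: {B}
read 0: {C}
read 0: {A, C}
read 0: {A, B, C}
read 0: {A, B, C}
read 1: {A, B, C}
read 1: {A, B, C}
read 0: {A, B, C}
Final reachable set {A, B, C} has 3 states.

3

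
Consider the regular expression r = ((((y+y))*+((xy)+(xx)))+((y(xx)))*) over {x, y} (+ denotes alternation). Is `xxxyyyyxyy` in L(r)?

no

Neither (((y+y))*+((xy)+(xx))) nor ((y(xx)))* matches xxxyyyyxyy.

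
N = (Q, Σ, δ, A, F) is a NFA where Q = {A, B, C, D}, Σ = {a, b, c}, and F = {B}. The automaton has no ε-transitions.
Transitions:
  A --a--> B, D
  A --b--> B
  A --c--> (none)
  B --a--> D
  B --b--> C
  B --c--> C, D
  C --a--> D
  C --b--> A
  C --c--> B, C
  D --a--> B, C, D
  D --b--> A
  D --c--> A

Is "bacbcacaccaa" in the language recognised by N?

accepted

Start: {A}
read b: {B}
read a: {D}
read c: {A}
read b: {B}
read c: {C, D}
read a: {B, C, D}
read c: {A, B, C, D}
read a: {B, C, D}
read c: {A, B, C, D}
read c: {A, B, C, D}
read a: {B, C, D}
read a: {B, C, D}
Reachable ∩ accepting = {B} — nonempty.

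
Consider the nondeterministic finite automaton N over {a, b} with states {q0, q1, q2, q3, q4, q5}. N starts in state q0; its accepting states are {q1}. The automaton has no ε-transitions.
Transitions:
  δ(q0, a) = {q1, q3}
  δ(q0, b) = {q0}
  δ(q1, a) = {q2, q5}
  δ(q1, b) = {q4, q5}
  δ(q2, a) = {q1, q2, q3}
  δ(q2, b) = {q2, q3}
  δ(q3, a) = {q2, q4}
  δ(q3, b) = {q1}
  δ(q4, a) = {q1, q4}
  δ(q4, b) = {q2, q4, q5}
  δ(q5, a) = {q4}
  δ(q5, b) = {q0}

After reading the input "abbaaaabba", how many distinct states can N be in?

Start: {q0}
read a: {q1, q3}
read b: {q1, q4, q5}
read b: {q0, q2, q4, q5}
read a: {q1, q2, q3, q4}
read a: {q1, q2, q3, q4, q5}
read a: {q1, q2, q3, q4, q5}
read a: {q1, q2, q3, q4, q5}
read b: {q0, q1, q2, q3, q4, q5}
read b: {q0, q1, q2, q3, q4, q5}
read a: {q1, q2, q3, q4, q5}
Final reachable set {q1, q2, q3, q4, q5} has 5 states.

5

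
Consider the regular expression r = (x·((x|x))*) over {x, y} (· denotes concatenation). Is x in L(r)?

Split as x·ε: x matches x and ((x|x))* matches ε.

yes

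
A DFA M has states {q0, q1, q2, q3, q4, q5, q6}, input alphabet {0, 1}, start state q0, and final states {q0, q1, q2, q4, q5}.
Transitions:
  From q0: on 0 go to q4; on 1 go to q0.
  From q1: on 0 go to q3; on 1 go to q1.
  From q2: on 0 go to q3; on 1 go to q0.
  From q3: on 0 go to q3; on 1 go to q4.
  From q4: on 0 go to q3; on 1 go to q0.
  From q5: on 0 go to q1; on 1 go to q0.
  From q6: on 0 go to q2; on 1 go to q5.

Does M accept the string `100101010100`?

q0 --1--> q0
q0 --0--> q4
q4 --0--> q3
q3 --1--> q4
q4 --0--> q3
q3 --1--> q4
q4 --0--> q3
q3 --1--> q4
q4 --0--> q3
q3 --1--> q4
q4 --0--> q3
q3 --0--> q3
End in state q3, which is not an accepting state.

rejected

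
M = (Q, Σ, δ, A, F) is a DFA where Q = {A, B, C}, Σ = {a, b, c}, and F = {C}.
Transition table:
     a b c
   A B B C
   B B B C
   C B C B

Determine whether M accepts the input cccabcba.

A --c--> C
C --c--> B
B --c--> C
C --a--> B
B --b--> B
B --c--> C
C --b--> C
C --a--> B
End in state B, which is not an accepting state.

rejected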